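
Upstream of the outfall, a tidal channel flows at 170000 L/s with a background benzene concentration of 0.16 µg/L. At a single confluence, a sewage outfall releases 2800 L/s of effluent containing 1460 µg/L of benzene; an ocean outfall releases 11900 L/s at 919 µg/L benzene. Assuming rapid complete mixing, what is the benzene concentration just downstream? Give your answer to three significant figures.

81.5 µg/L

Flow-weighted average: C = (170000·0.1600 + 2800·1460 + 11900·919.0) / 184700 = 15050000/184700 = 81.49 µg/L.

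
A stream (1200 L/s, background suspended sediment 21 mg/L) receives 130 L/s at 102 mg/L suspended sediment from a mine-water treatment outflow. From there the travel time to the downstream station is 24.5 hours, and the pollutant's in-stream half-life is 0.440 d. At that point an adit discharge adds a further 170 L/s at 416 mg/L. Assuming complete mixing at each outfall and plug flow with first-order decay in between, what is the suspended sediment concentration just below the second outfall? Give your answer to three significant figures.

52.3 mg/L

Flow-weighted average: C = (1200·21.00 + 130.0·102.0) / 1330 = 38460/1330 = 28.92 mg/L; combined flow 1330 L/s.
Half-life 0.440 d → k = ln 2 / 0.440 = 1.575 d⁻¹.
After decay, C = 28.92 × e^(−kt) = 28.92 × 0.2003 = 5.791 mg/L.
Second outfall: C = (1330·5.791 + 170.0·416.0)/1500 = 52.28 mg/L.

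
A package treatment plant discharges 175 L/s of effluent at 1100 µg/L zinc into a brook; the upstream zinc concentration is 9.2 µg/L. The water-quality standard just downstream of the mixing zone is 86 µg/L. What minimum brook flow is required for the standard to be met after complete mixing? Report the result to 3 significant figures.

2310 L/s

Set C_mix = 86: (Q·9.200 + 175.0·1100) / (Q + 175.0) = 86
→ Q = 175.0·(1100 − 86)/(86 − 9.200) = 2311 L/s.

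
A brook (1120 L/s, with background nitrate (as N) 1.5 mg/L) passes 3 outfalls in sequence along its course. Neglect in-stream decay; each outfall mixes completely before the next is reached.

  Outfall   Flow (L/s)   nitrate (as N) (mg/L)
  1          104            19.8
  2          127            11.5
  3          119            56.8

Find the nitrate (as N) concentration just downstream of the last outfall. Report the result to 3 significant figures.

Outfall 1: combined Q = 1224 L/s; C = (1120·1.500 + 104.0·19.80)/1224 = 3.055 mg/L.
Outfall 2: combined Q = 1351 L/s; C = (1224·3.055 + 127.0·11.50)/1351 = 3.849 mg/L.
Outfall 3: combined Q = 1470 L/s; C = (1351·3.849 + 119.0·56.80)/1470 = 8.135 mg/L.

8.14 mg/L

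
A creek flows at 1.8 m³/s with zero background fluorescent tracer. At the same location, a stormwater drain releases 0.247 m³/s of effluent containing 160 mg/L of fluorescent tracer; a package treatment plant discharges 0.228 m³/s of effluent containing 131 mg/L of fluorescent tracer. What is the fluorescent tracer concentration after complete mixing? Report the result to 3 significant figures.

Mass balance: C = (1.800·0 + 0.2470·160.0 + 0.2280·131.0) / 2.275 = 69.39/2.275 = 30.50 mg/L.

30.5 mg/L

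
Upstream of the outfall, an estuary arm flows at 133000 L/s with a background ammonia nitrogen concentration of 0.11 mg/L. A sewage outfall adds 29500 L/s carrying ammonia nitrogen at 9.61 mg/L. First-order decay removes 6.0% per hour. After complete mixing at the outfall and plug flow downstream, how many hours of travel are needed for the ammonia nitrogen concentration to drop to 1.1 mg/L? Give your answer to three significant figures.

8.27 h

Conservation of mass: C = (133000·0.1100 + 29500·9.610) / 162500 = 298100/162500 = 1.835 mg/L.
6.0%/h lost → k = −ln(1 − 0.06) = 0.06188 h⁻¹.
1.835·exp(−k·t) = 1.1 → t = ln(1.835/1.1)/k = 29760 s = 8.267 h.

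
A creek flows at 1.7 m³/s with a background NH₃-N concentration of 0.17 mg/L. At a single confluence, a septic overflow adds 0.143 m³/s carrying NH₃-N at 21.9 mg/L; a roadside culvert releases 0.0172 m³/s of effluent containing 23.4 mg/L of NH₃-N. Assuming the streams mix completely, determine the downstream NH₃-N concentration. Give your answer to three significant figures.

2.06 mg/L

Flow-weighted average: C = (1.700·0.1700 + 0.1430·21.90 + 0.01720·23.40) / 1.860 = 3.823/1.860 = 2.055 mg/L.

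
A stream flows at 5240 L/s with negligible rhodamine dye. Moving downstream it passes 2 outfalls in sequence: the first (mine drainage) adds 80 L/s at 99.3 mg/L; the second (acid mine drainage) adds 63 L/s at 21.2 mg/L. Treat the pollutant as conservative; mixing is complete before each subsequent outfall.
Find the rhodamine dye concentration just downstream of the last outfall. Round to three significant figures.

1.72 mg/L

Outfall 1: combined Q = 5320 L/s; C = (5240·0 + 80.00·99.30)/5320 = 1.493 mg/L.
Outfall 2: combined Q = 5383 L/s; C = (5320·1.493 + 63.00·21.20)/5383 = 1.724 mg/L.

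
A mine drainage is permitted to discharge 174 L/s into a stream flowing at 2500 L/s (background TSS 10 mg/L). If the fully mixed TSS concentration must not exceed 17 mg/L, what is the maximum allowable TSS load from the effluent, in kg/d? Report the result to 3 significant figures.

Mass balance at the limit: 2500·10.00 + 174.0·Cₑ = 2674·17 → Cₑ = 117.6 mg/L.
174.0 L/s = 0.1740 m³/s. Load = 0.1740 m³/s × 117.6 g/m³ × 86 400 s/d = 1768 kg/d.

1770 kg/d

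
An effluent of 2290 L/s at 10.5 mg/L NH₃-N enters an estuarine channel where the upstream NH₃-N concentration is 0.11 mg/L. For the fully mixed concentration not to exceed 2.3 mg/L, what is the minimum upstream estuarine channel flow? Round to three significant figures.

8570 L/s

Set C_mix = 2.3: (Q·0.1100 + 2290·10.50) / (Q + 2290) = 2.3
→ Q = 2290·(10.50 − 2.3)/(2.3 − 0.1100) = 8574 L/s.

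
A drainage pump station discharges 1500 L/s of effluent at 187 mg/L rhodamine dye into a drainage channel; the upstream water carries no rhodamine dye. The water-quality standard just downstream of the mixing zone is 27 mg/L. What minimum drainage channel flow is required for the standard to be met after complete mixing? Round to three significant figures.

Set C_mix = 27: (Q·0 + 1500·187.0) / (Q + 1500) = 27
→ Q = 1500·(187.0 − 27)/(27 − 0) = 8889 L/s.

8890 L/s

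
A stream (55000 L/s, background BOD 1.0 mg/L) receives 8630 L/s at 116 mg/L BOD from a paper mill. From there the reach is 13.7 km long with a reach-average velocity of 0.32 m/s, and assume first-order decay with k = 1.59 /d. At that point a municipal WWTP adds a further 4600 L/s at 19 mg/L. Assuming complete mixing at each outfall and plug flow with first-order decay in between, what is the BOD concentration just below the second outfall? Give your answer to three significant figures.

8.32 mg/L

Conservation of mass: C = (55000·1.000 + 8630·116.0) / 63630 = 1056000/63630 = 16.60 mg/L; combined flow 63630 L/s.
Travel time t = 13.7·1000 / 0.32 = 42810 s = 11.89 h.
After decay, C = 16.60 × e^(−kt) = 16.60 × 0.4548 = 7.549 mg/L.
At the second outfall, C = (63630·7.549 + 4600·19.00) / (63630 + 4600) = 8.321 mg/L.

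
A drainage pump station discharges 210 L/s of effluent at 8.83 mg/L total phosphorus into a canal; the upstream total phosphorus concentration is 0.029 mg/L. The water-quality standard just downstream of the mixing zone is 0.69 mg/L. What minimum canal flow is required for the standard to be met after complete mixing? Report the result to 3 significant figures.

2590 L/s

Set C_mix = 0.69: (Q·0.02900 + 210.0·8.830) / (Q + 210.0) = 0.69
→ Q = 210.0·(8.830 − 0.69)/(0.69 − 0.02900) = 2586 L/s.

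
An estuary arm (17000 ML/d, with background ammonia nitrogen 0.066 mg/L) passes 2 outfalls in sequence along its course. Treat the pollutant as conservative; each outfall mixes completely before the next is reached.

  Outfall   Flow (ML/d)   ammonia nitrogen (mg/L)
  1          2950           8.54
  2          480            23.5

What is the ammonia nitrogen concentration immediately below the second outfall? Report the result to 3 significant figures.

After outfall 1: Q = 17000 + 2950 = 19950 ML/d; C = (17000·0.06600 + 2950·8.540)/19950 = 1.319 mg/L.
After outfall 2: Q = 19950 + 480.0 = 20430 ML/d; C = (19950·1.319 + 480.0·23.50)/20430 = 1.840 mg/L.

1.84 mg/L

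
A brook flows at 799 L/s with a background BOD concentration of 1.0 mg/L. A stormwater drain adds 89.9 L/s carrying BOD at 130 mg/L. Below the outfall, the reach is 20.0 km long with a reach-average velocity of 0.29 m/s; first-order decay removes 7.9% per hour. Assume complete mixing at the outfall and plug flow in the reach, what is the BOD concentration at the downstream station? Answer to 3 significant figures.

Mixed concentration C = ΣQC/ΣQ = (799.0·1.000 + 89.90·130.0) / 888.9 = 12490/888.9 = 14.05 mg/L.
Travel time t = 20.0·1000 / 0.29 = 68970 s = 19.16 h.
7.9%/h lost → k = −ln(1 − 0.079) = 0.08230 h⁻¹.
Decay over the reach: 14.05·exp(−kt) = 14.05·0.2067 = 2.903 mg/L.

2.90 mg/L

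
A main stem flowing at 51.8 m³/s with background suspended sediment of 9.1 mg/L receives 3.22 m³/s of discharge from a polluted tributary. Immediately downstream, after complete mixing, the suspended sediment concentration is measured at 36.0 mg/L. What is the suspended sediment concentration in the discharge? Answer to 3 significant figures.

Mass balance: 51.80·9.100 + 3.220·Cₑ = 55.02·36.00
→ Cₑ = (55.02·36.00 − 51.80·9.100) / 3.220 = 468.7 mg/L.

469 mg/L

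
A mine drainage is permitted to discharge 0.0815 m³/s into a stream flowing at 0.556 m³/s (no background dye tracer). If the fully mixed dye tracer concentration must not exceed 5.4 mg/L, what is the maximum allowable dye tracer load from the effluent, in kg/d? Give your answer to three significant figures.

Mass balance at the limit: 0.5560·0 + 0.08150·Cₑ = 0.6375·5.4 → Cₑ = 42.24 mg/L.
Load = 0.08150 m³/s × 42.24 g/m³ × 86 400 s/d = 297.4 kg/d.

297 kg/d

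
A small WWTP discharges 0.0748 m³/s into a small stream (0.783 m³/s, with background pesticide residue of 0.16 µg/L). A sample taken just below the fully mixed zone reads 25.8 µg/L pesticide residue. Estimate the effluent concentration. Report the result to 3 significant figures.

294 µg/L

Mass balance: 0.7830·0.1600 + 0.07480·Cₑ = 0.8578·25.80
→ Cₑ = (0.8578·25.80 − 0.7830·0.1600) / 0.07480 = 294.2 µg/L.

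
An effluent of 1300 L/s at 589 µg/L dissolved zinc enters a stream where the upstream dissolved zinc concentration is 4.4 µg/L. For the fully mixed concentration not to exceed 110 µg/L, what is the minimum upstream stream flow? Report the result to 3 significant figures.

Set C_mix = 110: (Q·4.400 + 1300·589.0) / (Q + 1300) = 110
→ Q = 1300·(589.0 − 110)/(110 − 4.400) = 5897 L/s.

5900 L/s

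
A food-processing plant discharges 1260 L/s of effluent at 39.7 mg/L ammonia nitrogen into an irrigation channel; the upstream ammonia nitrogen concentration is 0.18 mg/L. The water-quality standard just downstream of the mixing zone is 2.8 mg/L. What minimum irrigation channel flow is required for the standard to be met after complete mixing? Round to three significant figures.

Set C_mix = 2.8: (Q·0.1800 + 1260·39.70) / (Q + 1260) = 2.8
→ Q = 1260·(39.70 − 2.8)/(2.8 − 0.1800) = 17750 L/s.

17700 L/s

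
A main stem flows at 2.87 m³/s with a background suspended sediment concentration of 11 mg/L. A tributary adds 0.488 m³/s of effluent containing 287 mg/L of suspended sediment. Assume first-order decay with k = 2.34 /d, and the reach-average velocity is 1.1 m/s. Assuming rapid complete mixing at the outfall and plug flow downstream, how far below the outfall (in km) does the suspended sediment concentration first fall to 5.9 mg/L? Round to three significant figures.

After mixing, C = (2.870·11.00 + 0.4880·287.0) / 3.358 = 171.6/3.358 = 51.11 mg/L.
Set 51.11·exp(−k·t) = 5.9 → t = ln(51.11/5.9)/k = 79720 s = 22.14 h.
Distance = v·t = 1.1·79720 = 87690 m = 87.69 km.

87.7 km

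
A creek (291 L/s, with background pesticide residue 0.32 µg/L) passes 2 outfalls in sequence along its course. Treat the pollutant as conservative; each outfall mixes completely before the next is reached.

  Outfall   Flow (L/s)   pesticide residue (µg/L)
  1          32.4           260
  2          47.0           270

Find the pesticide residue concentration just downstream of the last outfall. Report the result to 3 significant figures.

57.3 µg/L

After outfall 1: Q = 291.0 + 32.40 = 323.4 L/s; C = (291.0·0.3200 + 32.40·260.0)/323.4 = 26.34 µg/L.
After outfall 2: Q = 323.4 + 47.00 = 370.4 L/s; C = (323.4·26.34 + 47.00·270.0)/370.4 = 57.25 µg/L.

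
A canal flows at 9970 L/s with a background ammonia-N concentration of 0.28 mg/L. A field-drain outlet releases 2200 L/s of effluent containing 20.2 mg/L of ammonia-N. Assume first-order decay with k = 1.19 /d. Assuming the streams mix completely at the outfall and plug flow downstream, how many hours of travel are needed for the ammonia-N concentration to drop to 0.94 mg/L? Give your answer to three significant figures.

28.6 h

Flow-weighted average: C = (9970·0.2800 + 2200·20.20) / 12170 = 47230/12170 = 3.881 mg/L.
3.881·exp(−k·t) = 0.94 → t = ln(3.881/0.94)/k = 103000 s = 28.60 h.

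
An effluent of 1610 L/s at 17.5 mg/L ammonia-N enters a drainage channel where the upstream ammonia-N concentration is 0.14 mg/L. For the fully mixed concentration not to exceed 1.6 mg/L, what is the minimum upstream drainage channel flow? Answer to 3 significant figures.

17500 L/s

Set C_mix = 1.6: (Q·0.1400 + 1610·17.50) / (Q + 1610) = 1.6
→ Q = 1610·(17.50 − 1.6)/(1.6 − 0.1400) = 17530 L/s.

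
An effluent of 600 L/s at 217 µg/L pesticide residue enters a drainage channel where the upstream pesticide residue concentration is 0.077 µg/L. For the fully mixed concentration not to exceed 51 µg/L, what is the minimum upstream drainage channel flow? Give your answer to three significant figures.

Set C_mix = 51: (Q·0.07700 + 600.0·217.0) / (Q + 600.0) = 51
→ Q = 600.0·(217.0 − 51)/(51 − 0.07700) = 1956 L/s.

1960 L/s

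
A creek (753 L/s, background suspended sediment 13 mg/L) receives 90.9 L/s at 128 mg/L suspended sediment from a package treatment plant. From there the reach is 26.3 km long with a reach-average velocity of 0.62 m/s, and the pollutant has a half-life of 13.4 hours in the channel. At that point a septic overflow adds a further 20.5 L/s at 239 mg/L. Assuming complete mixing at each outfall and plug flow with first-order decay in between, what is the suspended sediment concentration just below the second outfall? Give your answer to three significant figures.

Flow-weighted average: C = (753.0·13.00 + 90.90·128.0) / 843.9 = 21420/843.9 = 25.39 mg/L; combined flow 843.9 L/s.
Travel time t = 26.3·1000 / 0.62 = 42420 s = 11.78 h.
Half-life 13.4 h → k = ln 2 / 13.4 = 0.05173 h⁻¹ = 1.241 d⁻¹.
Decay over the reach: 25.39·exp(−kt) = 25.39·0.5436 = 13.80 mg/L.
At the second outfall, C = (843.9·13.80 + 20.50·239.0) / (843.9 + 20.50) = 19.14 mg/L.

19.1 mg/L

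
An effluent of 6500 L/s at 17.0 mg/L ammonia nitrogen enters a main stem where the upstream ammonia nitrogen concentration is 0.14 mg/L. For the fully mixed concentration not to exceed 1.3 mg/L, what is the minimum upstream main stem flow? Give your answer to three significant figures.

88000 L/s

Set C_mix = 1.3: (Q·0.1400 + 6500·17.00) / (Q + 6500) = 1.3
→ Q = 6500·(17.00 − 1.3)/(1.3 − 0.1400) = 87970 L/s.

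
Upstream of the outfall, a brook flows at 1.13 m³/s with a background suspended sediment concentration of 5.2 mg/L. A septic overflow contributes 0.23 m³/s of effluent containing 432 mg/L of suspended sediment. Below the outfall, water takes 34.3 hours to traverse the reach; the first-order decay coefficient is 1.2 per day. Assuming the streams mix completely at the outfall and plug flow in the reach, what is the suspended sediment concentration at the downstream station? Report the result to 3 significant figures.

13.9 mg/L

Mass balance: C = (1.130·5.200 + 0.2300·432.0) / 1.360 = 105.2/1.360 = 77.38 mg/L.
Decay over the reach: 77.38·exp(−kt) = 77.38·0.1800 = 13.93 mg/L.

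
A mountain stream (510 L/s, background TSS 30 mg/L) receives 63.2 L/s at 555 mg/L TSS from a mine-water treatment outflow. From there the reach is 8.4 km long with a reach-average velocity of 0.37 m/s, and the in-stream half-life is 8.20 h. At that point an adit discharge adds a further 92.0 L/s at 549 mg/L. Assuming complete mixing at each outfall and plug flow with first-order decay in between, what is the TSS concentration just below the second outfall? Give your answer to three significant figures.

Mass balance: C = (510.0·30.00 + 63.20·555.0) / 573.2 = 50380/573.2 = 87.89 mg/L; combined flow 573.2 L/s.
Travel time t = 8.4·1000 / 0.37 = 22700 s = 6.306 h.
Half-life 8.20 h → k = ln 2 / 8.20 = 0.08453 h⁻¹ = 2.029 d⁻¹.
Applying C = C₀e^(−kt): 87.89 × 0.5868 = 51.57 mg/L.
Second outfall: C = (573.2·51.57 + 92.00·549.0)/665.2 = 120.4 mg/L.

120 mg/L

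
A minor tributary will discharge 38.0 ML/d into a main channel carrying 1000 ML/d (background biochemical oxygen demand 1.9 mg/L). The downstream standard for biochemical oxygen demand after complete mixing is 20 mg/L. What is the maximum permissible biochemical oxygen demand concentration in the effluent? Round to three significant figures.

496 mg/L

At the limit, (Qr·Cr + Qe·Cₑ)/(Qr + Qe) = 20:
Cₑ = (1038·20 − 1000·1.900) / 38.00 = 496.3 mg/L.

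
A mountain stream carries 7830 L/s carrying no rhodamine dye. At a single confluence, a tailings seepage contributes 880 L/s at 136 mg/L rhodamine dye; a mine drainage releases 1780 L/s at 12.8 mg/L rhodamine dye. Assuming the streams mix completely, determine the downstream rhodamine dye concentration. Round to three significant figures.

Flow-weighted average: C = (7830·0 + 880.0·136.0 + 1780·12.80) / 10490 = 142500/10490 = 13.58 mg/L.

13.6 mg/L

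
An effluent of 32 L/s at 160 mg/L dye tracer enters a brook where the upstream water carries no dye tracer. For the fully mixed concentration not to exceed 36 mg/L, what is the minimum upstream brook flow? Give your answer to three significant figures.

Set C_mix = 36: (Q·0 + 32.00·160.0) / (Q + 32.00) = 36
→ Q = 32.00·(160.0 − 36)/(36 − 0) = 110.2 L/s.

110 L/s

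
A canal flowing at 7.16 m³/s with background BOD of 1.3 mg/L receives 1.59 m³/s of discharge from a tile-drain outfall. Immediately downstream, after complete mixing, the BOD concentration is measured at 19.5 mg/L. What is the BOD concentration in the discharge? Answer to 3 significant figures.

Mass balance: 7.160·1.300 + 1.590·Cₑ = 8.750·19.50
→ Cₑ = (8.750·19.50 − 7.160·1.300) / 1.590 = 101.5 mg/L.

101 mg/L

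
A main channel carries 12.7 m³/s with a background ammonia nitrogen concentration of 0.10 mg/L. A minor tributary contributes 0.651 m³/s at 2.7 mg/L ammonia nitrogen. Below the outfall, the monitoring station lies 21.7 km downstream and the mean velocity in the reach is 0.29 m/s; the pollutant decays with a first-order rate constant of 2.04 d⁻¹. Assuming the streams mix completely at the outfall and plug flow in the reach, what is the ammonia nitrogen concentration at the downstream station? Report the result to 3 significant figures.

0.0388 mg/L

After mixing, C = (12.70·0.1000 + 0.6510·2.700) / 13.35 = 3.028/13.35 = 0.2268 mg/L.
Travel time t = 21.7·1000 / 0.29 = 74830 s = 20.79 h.
First-order decay: C = 0.2268·exp(−k·t) = 0.2268·0.1709 = 0.03875 mg/L.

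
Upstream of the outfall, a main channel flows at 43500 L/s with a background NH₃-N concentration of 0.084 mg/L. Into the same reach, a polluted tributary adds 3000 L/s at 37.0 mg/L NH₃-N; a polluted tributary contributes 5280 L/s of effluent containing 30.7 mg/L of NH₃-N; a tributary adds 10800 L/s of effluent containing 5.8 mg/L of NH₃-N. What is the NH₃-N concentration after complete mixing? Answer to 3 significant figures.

5.42 mg/L

After mixing, C = (43500·0.08400 + 3000·37.00 + 5280·30.70 + 10800·5.800) / 62580 = 339400/62580 = 5.423 mg/L.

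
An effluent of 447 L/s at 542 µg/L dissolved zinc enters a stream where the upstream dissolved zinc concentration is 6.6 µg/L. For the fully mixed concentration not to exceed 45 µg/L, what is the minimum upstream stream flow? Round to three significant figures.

Set C_mix = 45: (Q·6.600 + 447.0·542.0) / (Q + 447.0) = 45
→ Q = 447.0·(542.0 − 45)/(45 − 6.600) = 5785 L/s.

5790 L/s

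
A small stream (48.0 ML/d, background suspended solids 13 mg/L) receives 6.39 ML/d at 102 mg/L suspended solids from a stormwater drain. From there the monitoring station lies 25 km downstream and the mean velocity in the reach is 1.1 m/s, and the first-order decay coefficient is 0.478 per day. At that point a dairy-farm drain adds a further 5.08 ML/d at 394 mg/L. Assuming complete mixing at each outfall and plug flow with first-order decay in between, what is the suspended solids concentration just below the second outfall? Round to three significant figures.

52.6 mg/L

After mixing, C = (48.00·13.00 + 6.390·102.0) / 54.39 = 1276/54.39 = 23.46 mg/L; combined flow 54.39 ML/d.
Travel time t = 25·1000 / 1.1 = 22730 s = 6.313 h.
After decay, C = 23.46 × e^(−kt) = 23.46 × 0.8818 = 20.68 mg/L.
At the second outfall, C = (54.39·20.68 + 5.080·394.0) / (54.39 + 5.080) = 52.57 mg/L.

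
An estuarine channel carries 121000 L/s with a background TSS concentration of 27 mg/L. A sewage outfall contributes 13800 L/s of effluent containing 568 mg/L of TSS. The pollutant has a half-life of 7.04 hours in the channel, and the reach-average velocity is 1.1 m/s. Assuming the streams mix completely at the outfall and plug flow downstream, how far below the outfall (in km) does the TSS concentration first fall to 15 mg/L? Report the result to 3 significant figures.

68.5 km

Conservation of mass: C = (121000·27.00 + 13800·568.0) / 134800 = 11110000/134800 = 82.38 mg/L.
Half-life 7.04 h → k = ln 2 / 7.04 = 0.09846 h⁻¹ = 2.363 d⁻¹.
Set 82.38·exp(−k·t) = 15 → t = ln(82.38/15)/k = 62280 s = 17.30 h.
Distance = v·t = 1.1·62280 = 68510 m = 68.51 km.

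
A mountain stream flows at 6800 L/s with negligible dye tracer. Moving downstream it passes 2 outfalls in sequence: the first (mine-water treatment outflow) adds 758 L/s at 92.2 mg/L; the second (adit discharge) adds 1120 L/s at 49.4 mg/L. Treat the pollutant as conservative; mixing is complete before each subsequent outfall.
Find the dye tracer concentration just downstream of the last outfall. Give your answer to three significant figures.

14.4 mg/L

Below outfall 1: Q → 7558 L/s, C = (6800·0 + 758.0·92.20)/7558 = 9.247 mg/L.
Below outfall 2: Q → 8678 L/s, C = (7558·9.247 + 1120·49.40)/8678 = 14.43 mg/L.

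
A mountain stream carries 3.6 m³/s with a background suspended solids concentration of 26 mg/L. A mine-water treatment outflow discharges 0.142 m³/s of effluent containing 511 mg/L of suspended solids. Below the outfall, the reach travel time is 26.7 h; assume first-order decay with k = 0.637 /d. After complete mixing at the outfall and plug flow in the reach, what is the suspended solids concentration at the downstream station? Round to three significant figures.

21.9 mg/L

After mixing, C = (3.600·26.00 + 0.1420·511.0) / 3.742 = 166.2/3.742 = 44.40 mg/L.
Applying C = C₀e^(−kt): 44.40 × 0.4923 = 21.86 mg/L.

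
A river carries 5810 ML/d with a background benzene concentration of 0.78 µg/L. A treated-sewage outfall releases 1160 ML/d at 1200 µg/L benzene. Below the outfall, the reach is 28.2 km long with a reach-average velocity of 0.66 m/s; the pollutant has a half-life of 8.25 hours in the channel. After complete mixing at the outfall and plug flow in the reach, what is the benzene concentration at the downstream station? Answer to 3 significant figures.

73.9 µg/L

Mixed concentration C = ΣQC/ΣQ = (5810·0.7800 + 1160·1200) / 6970 = 1397000/6970 = 200.4 µg/L.
Travel time t = 28.2·1000 / 0.66 = 42730 s = 11.87 h.
Half-life 8.25 h → k = ln 2 / 8.25 = 0.08402 h⁻¹ = 2.016 d⁻¹.
First-order decay: C = 200.4·exp(−k·t) = 200.4·0.3689 = 73.92 µg/L.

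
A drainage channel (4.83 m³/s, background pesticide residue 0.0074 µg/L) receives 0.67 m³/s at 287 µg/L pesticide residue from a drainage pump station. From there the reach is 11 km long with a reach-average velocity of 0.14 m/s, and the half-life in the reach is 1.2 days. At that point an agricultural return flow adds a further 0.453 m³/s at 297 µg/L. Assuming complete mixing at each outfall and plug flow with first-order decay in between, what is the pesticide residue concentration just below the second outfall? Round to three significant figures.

41.7 µg/L

After mixing, C = (4.830·0.007400 + 0.6700·287.0) / 5.500 = 192.3/5.500 = 34.97 µg/L; combined flow 5.500 m³/s.
Travel time t = 11·1000 / 0.14 = 78570 s = 21.83 h.
Half-life 1.2 d → k = ln 2 / 1.2 = 0.5776 d⁻¹.
Applying C = C₀e^(−kt): 34.97 × 0.5914 = 20.68 µg/L.
Second outfall: C = (5.500·20.68 + 0.4530·297.0)/5.953 = 41.71 µg/L.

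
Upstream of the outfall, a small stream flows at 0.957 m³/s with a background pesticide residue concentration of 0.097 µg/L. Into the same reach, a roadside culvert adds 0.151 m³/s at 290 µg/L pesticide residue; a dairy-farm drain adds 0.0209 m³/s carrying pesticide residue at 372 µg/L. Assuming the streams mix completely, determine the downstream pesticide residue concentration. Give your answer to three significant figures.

45.8 µg/L

Conservation of mass: C = (0.9570·0.09700 + 0.1510·290.0 + 0.02090·372.0) / 1.129 = 51.66/1.129 = 45.76 µg/L.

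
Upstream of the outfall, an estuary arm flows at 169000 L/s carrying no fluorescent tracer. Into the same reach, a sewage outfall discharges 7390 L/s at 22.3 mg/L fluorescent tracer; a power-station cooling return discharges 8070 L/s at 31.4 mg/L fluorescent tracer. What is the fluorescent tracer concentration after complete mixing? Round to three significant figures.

2.27 mg/L

Conservation of mass: C = (169000·0 + 7390·22.30 + 8070·31.40) / 184500 = 418200/184500 = 2.267 mg/L.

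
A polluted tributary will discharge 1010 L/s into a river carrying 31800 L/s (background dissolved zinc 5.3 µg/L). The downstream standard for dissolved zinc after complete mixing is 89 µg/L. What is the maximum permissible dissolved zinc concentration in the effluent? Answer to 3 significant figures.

At the limit, (Qr·Cr + Qe·Cₑ)/(Qr + Qe) = 89:
Cₑ = (32810·89 − 31800·5.300) / 1010 = 2724 µg/L.

2720 µg/L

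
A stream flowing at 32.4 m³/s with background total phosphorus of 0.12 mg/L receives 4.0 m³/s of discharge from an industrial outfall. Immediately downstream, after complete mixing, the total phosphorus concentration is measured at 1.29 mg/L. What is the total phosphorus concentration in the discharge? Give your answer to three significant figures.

Mass balance: 32.40·0.1200 + 4.000·Cₑ = 36.40·1.290
→ Cₑ = (36.40·1.290 − 32.40·0.1200) / 4.000 = 10.77 mg/L.

10.8 mg/L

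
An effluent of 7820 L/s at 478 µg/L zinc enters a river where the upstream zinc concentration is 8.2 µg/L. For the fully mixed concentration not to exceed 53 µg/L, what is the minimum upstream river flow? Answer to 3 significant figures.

Set C_mix = 53: (Q·8.200 + 7820·478.0) / (Q + 7820) = 53
→ Q = 7820·(478.0 − 53)/(53 − 8.200) = 74190 L/s.

74200 L/s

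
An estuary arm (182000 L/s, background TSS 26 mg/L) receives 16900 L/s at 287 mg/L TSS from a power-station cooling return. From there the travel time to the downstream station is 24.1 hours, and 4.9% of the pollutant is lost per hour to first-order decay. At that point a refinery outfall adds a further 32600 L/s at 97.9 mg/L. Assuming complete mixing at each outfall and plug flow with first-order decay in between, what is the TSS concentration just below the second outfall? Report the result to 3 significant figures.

26.1 mg/L

Conservation of mass: C = (182000·26.00 + 16900·287.0) / 198900 = 9582000/198900 = 48.18 mg/L; combined flow 198900 L/s.
4.9%/h lost → k = −ln(1 − 0.049) = 0.05024 h⁻¹.
First-order decay: C = 48.18·exp(−k·t) = 48.18·0.2980 = 14.35 mg/L.
At the second outfall, C = (198900·14.35 + 32600·97.90) / (198900 + 32600) = 26.12 mg/L.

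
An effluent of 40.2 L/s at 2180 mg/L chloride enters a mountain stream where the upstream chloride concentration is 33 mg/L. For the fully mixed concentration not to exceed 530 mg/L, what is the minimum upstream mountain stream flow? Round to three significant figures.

133 L/s

Set C_mix = 530: (Q·33.00 + 40.20·2180) / (Q + 40.20) = 530
→ Q = 40.20·(2180 − 530)/(530 − 33.00) = 133.5 L/s.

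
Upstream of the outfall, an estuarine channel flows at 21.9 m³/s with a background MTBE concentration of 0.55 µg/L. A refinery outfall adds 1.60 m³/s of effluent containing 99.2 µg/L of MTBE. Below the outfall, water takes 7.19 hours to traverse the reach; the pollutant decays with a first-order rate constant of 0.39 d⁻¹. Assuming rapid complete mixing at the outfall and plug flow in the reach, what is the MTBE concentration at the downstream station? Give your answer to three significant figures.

Conservation of mass: C = (21.90·0.5500 + 1.600·99.20) / 23.50 = 170.8/23.50 = 7.267 µg/L.
After decay, C = 7.267 × e^(−kt) = 7.267 × 0.8897 = 6.465 µg/L.

6.47 µg/L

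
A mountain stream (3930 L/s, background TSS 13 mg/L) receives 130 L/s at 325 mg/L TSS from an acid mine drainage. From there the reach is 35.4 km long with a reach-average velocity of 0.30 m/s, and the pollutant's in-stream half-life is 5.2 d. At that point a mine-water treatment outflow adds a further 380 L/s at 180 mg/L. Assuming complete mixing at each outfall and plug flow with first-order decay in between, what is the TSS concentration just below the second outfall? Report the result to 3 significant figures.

32.9 mg/L

Flow-weighted average: C = (3930·13.00 + 130.0·325.0) / 4060 = 93340/4060 = 22.99 mg/L; combined flow 4060 L/s.
Travel time t = 35.4·1000 / 0.30 = 118000 s = 32.78 h.
Half-life 5.2 d → k = ln 2 / 5.2 = 0.1333 d⁻¹.
Decay over the reach: 22.99·exp(−kt) = 22.99·0.8336 = 19.16 mg/L.
Second outfall: C = (4060·19.16 + 380.0·180.0)/4440 = 32.93 mg/L.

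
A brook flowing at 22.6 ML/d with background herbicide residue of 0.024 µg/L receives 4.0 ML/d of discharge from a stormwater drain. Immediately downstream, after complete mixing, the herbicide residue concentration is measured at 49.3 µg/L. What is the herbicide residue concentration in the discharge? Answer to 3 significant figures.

Mass balance: 22.60·0.02400 + 4.000·Cₑ = 26.60·49.30
→ Cₑ = (26.60·49.30 − 22.60·0.02400) / 4.000 = 327.7 µg/L.

328 µg/L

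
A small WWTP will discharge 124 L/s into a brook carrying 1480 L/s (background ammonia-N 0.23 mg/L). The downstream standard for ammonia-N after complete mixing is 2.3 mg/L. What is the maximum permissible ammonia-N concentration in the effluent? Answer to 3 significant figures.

27.0 mg/L

At the limit, (Qr·Cr + Qe·Cₑ)/(Qr + Qe) = 2.3:
Cₑ = (1604·2.3 − 1480·0.2300) / 124.0 = 27.01 mg/L.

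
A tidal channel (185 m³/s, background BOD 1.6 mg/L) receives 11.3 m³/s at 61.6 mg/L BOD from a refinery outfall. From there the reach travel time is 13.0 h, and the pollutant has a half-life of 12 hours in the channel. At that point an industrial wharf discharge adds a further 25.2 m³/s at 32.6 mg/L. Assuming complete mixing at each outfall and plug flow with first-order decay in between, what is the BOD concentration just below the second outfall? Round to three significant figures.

Mixed concentration C = ΣQC/ΣQ = (185.0·1.600 + 11.30·61.60) / 196.3 = 992.1/196.3 = 5.054 mg/L; combined flow 196.3 m³/s.
Half-life 12 h → k = ln 2 / 12 = 0.05776 h⁻¹ = 1.386 d⁻¹.
After decay, C = 5.054 × e^(−kt) = 5.054 × 0.4719 = 2.385 mg/L.
Second outfall: C = (196.3·2.385 + 25.20·32.60)/221.5 = 5.823 mg/L.

5.82 mg/L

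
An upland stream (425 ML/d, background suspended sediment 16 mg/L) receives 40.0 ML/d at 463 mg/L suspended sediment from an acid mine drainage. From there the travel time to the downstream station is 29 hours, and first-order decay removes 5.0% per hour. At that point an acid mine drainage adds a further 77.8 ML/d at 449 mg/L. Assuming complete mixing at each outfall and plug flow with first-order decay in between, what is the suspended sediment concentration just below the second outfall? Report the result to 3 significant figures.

74.9 mg/L

Flow-weighted average: C = (425.0·16.00 + 40.00·463.0) / 465.0 = 25320/465.0 = 54.45 mg/L; combined flow 465.0 ML/d.
5.0%/h lost → k = −ln(1 − 0.05) = 0.05129 h⁻¹.
Decay over the reach: 54.45·exp(−kt) = 54.45·0.2259 = 12.30 mg/L.
At the second outfall, C = (465.0·12.30 + 77.80·449.0) / (465.0 + 77.80) = 74.89 mg/L.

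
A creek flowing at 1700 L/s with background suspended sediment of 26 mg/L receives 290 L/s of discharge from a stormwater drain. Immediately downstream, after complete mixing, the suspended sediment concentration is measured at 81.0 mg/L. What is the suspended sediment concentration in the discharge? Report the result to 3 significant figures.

Mass balance: 1700·26.00 + 290.0·Cₑ = 1990·81.00
→ Cₑ = (1990·81.00 − 1700·26.00) / 290.0 = 403.4 mg/L.

403 mg/L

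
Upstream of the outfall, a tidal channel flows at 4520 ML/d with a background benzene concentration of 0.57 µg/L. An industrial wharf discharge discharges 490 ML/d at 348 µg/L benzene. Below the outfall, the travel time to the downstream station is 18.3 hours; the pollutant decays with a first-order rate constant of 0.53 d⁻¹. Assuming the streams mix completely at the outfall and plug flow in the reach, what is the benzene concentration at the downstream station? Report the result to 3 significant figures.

Mass balance: C = (4520·0.5700 + 490.0·348.0) / 5010 = 173100/5010 = 34.55 µg/L.
Applying C = C₀e^(−kt): 34.55 × 0.6676 = 23.06 µg/L.

23.1 µg/L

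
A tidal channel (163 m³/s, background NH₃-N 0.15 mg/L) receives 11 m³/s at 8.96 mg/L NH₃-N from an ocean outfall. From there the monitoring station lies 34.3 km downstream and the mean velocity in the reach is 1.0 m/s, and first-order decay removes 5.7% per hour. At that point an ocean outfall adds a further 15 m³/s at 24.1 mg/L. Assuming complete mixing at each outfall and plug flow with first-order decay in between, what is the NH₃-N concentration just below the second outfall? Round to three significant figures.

Conservation of mass: C = (163.0·0.1500 + 11.00·8.960) / 174.0 = 123.0/174.0 = 0.7070 mg/L; combined flow 174.0 m³/s.
Travel time t = 34.3·1000 / 1.0 = 34300 s = 9.528 h.
5.7%/h lost → k = −ln(1 − 0.057) = 0.05869 h⁻¹.
First-order decay: C = 0.7070·exp(−k·t) = 0.7070·0.5717 = 0.4042 mg/L.
At the second outfall, C = (174.0·0.4042 + 15.00·24.10) / (174.0 + 15.00) = 2.285 mg/L.

2.28 mg/L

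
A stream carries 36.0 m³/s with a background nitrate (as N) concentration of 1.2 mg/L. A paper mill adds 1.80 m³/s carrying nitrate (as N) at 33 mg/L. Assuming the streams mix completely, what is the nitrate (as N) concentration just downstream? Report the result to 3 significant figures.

2.71 mg/L

Conservation of mass: C = (36.00·1.200 + 1.800·33.00) / 37.80 = 102.6/37.80 = 2.714 mg/L.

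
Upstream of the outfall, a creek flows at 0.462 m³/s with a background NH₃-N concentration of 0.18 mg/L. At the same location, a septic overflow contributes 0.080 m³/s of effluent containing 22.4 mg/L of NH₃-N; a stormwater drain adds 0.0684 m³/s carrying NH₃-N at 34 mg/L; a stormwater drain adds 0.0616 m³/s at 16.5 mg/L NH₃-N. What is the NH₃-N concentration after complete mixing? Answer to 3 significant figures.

7.76 mg/L

Flow-weighted average: C = (0.4620·0.1800 + 0.08000·22.40 + 0.06840·34.00 + 0.06160·16.50) / 0.6720 = 5.217/0.6720 = 7.764 mg/L.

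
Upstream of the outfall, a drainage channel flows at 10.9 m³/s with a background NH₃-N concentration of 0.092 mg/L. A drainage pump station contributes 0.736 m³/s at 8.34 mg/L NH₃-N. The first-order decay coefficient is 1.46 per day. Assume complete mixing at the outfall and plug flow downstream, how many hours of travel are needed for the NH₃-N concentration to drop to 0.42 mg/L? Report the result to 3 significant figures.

Flow-weighted average: C = (10.90·0.09200 + 0.7360·8.340) / 11.64 = 7.141/11.64 = 0.6137 mg/L.
0.6137·exp(−k·t) = 0.42 → t = ln(0.6137/0.42)/k = 22440 s = 6.234 h.

6.23 h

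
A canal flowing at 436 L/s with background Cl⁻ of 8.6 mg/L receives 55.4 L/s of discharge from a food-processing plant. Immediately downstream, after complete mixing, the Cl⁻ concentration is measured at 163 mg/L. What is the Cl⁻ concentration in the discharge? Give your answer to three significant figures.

Mass balance: 436.0·8.600 + 55.40·Cₑ = 491.4·163.0
→ Cₑ = (491.4·163.0 − 436.0·8.600) / 55.40 = 1378 mg/L.

1380 mg/L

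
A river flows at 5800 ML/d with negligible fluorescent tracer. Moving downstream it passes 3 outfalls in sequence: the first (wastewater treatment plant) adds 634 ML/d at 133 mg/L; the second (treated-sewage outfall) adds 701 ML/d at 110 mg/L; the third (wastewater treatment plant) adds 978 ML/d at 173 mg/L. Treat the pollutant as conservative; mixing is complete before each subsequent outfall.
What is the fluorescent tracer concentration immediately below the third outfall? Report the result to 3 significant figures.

Below outfall 1: Q → 6434 ML/d, C = (5800·0 + 634.0·133.0)/6434 = 13.11 mg/L.
Below outfall 2: Q → 7135 ML/d, C = (6434·13.11 + 701.0·110.0)/7135 = 22.63 mg/L.
Below outfall 3: Q → 8113 ML/d, C = (7135·22.63 + 978.0·173.0)/8113 = 40.75 mg/L.

40.8 mg/L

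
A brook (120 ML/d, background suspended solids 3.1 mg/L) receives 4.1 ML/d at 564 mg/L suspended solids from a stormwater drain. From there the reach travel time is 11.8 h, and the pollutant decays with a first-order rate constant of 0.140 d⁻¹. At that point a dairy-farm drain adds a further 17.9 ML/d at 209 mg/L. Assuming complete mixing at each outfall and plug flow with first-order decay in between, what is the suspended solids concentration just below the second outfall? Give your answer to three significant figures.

Flow-weighted average: C = (120.0·3.100 + 4.100·564.0) / 124.1 = 2684/124.1 = 21.63 mg/L; combined flow 124.1 ML/d.
Decay over the reach: 21.63·exp(−kt) = 21.63·0.9335 = 20.19 mg/L.
At the second outfall, C = (124.1·20.19 + 17.90·209.0) / (124.1 + 17.90) = 43.99 mg/L.

44.0 mg/L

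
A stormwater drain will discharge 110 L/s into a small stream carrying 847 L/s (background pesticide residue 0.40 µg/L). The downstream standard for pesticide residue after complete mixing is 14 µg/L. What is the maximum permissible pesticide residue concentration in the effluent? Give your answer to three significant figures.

119 µg/L

At the limit, (Qr·Cr + Qe·Cₑ)/(Qr + Qe) = 14:
Cₑ = (957.0·14 − 847.0·0.4000) / 110.0 = 118.7 µg/L.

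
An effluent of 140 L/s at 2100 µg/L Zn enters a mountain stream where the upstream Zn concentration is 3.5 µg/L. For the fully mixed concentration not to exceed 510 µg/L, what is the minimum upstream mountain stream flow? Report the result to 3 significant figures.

439 L/s

Set C_mix = 510: (Q·3.500 + 140.0·2100) / (Q + 140.0) = 510
→ Q = 140.0·(2100 − 510)/(510 − 3.500) = 439.5 L/s.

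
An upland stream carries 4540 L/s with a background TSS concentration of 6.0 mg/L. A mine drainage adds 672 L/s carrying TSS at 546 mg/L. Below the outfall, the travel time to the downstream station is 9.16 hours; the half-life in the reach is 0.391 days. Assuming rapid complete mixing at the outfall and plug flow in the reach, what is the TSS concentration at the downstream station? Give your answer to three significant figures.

38.4 mg/L

After mixing, C = (4540·6.000 + 672.0·546.0) / 5212 = 394200/5212 = 75.62 mg/L.
Half-life 0.391 d → k = ln 2 / 0.391 = 1.773 d⁻¹.
First-order decay: C = 75.62·exp(−k·t) = 75.62·0.5083 = 38.44 mg/L.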